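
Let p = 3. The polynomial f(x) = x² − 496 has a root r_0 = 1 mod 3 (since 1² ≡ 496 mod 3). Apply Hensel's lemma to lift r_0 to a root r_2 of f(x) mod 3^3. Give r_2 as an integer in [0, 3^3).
r_2 = 19 (mod 27)

Hensel's recurrence: r_{i+1} = r_i − f(r_i)·(f′(r_i))^{-1} mod 3^{i+2}, with f′(x) = 2x. Iterate:
  r_0 = 1 (mod 3)
  r_1 = 1 (mod 9)
  r_2 = 19 (mod 27)
Final: r_2 = 19, and one checks f(r_2) ≡ 0 mod 3^3.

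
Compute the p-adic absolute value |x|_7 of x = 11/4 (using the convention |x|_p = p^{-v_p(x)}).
|11/4|_7 = 1

Step 1 — compute v_7(x) by factoring powers of 7 out of the numerator and denominator: v_7(11/4) = 0. Step 2 — apply |x|_p = p^{-v_p(x)} = 7^{0} = 1.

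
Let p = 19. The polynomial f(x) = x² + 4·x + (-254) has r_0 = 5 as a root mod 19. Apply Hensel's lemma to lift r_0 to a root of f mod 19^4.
r_3 = 85809 (mod 130321)

Hensel: r_{i+1} = r_i − f(r_i)·(f′(r_i))^{-1} mod 19^{i+2}, f′(x) = 2x + 4. Iterate:
  r_0 = 5 (mod 19)
  r_1 = 252 (mod 361)
  r_2 = 3501 (mod 6859)
  r_3 = 85809 (mod 130321)
Final: r = 85809 satisfies f(r) ≡ 0 mod 19^4.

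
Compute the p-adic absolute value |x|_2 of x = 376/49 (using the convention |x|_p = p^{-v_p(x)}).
|376/49|_2 = 1/8

Step 1 — compute v_2(x) by factoring powers of 2 out of the numerator and denominator: v_2(376/49) = 3. Step 2 — apply |x|_p = p^{-v_p(x)} = 2^{-3} = 1/8.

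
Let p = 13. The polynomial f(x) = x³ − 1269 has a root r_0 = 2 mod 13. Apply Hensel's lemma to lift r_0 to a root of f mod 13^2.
r_1 = 93 (mod 169)

Hensel: r_{i+1} = r_i − f(r_i)/f′(r_i) mod 13^{i+2}, where f′(x) = 3x². Iterate:
  r_0 = 2 (mod 13)
  r_1 = 93 (mod 169)
Final: r = 93 with f(r) ≡ 0 mod 13^2.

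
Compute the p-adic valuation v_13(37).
v_13(37) = 0

v_13(n) is the largest exponent k such that 13^k divides n. Factor out: 37 = 13^0 · 37. (Sign doesn't affect v_p.) So v_13(37) = 0.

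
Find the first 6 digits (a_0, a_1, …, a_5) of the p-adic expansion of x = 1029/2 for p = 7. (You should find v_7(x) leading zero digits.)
(a_0, …, a_5) = (0, 0, 0, 5, 3, 3)

v_7(1029/2) = 3, so a_0 = ... = a_2 = 0. Factor out: x = 7^3 · u with u = 3/2 a unit in ℤ_7. Expand u iteratively via a_{v+i} = u_i mod 7, u_{i+1} = (u_i − a_{v+i})/7:
  u_0 = 3/2;  a_3 = 5;  u_1 = (u_0 − 5)/7 = -1/2
  u_1 = -1/2;  a_4 = 3;  u_2 = (u_1 − 3)/7 = -1/2
  u_2 = -1/2;  a_5 = 3;  u_3 = (u_2 − 3)/7 = -1/2
Digits: (0, 0, 0, 5, 3, 3).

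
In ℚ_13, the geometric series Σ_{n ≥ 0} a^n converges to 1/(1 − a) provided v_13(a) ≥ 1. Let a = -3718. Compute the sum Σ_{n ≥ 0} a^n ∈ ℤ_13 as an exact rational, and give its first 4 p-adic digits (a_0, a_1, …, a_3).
Σ a^n = 1/(1 − a) = 1/3719;  first 4 digits = (1, 0, 4, 11)

v_13(a) = 2 ≥ 1, so the series converges in ℤ_13 to 1/(1 − a) = 1/(1 − (-3718)) = 1/3719. Expand this rational in ℤ_13: compute digits iteratively via d_i = x_i mod 13, x_{i+1} = (x_i − d_i)/13. The first 4 digits are (1, 0, 4, 11).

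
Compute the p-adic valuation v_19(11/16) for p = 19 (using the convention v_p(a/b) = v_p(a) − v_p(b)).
v_19(11/16) = 0

Factor powers of 19 from the numerator and denominator of the reduced fraction: 11 = 19^0 · 11 and 16 = 19^0 · 16. Apply v_p(a/b) = v_p(a) − v_p(b): v_19(11/16) = 0 − 0 = 0.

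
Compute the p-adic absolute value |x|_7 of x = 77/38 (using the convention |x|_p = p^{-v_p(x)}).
|77/38|_7 = 1/7

Step 1 — compute v_7(x) by factoring powers of 7 out of the numerator and denominator: v_7(77/38) = 1. Step 2 — apply |x|_p = p^{-v_p(x)} = 7^{-1} = 1/7.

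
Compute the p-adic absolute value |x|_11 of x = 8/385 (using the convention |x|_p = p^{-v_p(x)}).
|8/385|_11 = 11

Step 1 — compute v_11(x) by factoring powers of 11 out of the numerator and denominator: v_11(8/385) = -1. Step 2 — apply |x|_p = p^{-v_p(x)} = 11^{1} = 11.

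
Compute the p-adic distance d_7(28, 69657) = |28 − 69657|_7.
d_7(28, 69657) = 1/2401

Step 1 — x − y = 28 − 69657 = -69629. Step 2 — v_7(-69629) = 4 (factor: -69629 = −(7^4 · 29); the sign does not affect v_p). Step 3 — |x − y|_7 = 7^{-4} = 1/2401.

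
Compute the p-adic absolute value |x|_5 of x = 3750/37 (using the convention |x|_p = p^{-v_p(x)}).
|3750/37|_5 = 1/625

Step 1 — compute v_5(x) by factoring powers of 5 out of the numerator and denominator: v_5(3750/37) = 4. Step 2 — apply |x|_p = p^{-v_p(x)} = 5^{-4} = 1/625.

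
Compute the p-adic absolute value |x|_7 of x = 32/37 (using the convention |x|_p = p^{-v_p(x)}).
|32/37|_7 = 1

Step 1 — compute v_7(x) by factoring powers of 7 out of the numerator and denominator: v_7(32/37) = 0. Step 2 — apply |x|_p = p^{-v_p(x)} = 7^{0} = 1.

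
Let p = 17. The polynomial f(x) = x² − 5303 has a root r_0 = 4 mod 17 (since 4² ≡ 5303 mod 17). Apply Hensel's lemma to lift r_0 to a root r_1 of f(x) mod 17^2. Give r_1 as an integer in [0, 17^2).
r_1 = 123 (mod 289)

Hensel's recurrence: r_{i+1} = r_i − f(r_i)·(f′(r_i))^{-1} mod 17^{i+2}, with f′(x) = 2x. Iterate:
  r_0 = 4 (mod 17)
  r_1 = 123 (mod 289)
Final: r_1 = 123, and one checks f(r_1) ≡ 0 mod 17^2.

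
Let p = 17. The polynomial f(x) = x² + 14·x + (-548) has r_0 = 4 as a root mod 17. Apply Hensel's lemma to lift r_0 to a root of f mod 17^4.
r_3 = 27323 (mod 83521)

Hensel: r_{i+1} = r_i − f(r_i)·(f′(r_i))^{-1} mod 17^{i+2}, f′(x) = 2x + 14. Iterate:
  r_0 = 4 (mod 17)
  r_1 = 157 (mod 289)
  r_2 = 2758 (mod 4913)
  r_3 = 27323 (mod 83521)
Final: r = 27323 satisfies f(r) ≡ 0 mod 17^4.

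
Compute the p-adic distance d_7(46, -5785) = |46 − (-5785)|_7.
d_7(46, -5785) = 1/343

Step 1 — x − y = 46 − (-5785) = 5831. Step 2 — v_7(5831) = 3 (factor: 5831 = (7^3 · 17); the sign does not affect v_p). Step 3 — |x − y|_7 = 7^{-3} = 1/343.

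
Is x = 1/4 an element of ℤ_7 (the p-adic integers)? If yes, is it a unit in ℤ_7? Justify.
x ∈ ℤ_7^× (unit); v_7(x) = 0

ℤ_7 = {x ∈ ℚ_7 : v_7(x) ≥ 0} and ℤ_7^× = {x ∈ ℤ_7 : v_7(x) = 0}. Here v_7(1/4) = v_7(num) − v_7(den) = 0; compare against these criteria.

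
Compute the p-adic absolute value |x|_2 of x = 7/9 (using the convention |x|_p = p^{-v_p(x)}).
|7/9|_2 = 1

Step 1 — compute v_2(x) by factoring powers of 2 out of the numerator and denominator: v_2(7/9) = 0. Step 2 — apply |x|_p = p^{-v_p(x)} = 2^{0} = 1.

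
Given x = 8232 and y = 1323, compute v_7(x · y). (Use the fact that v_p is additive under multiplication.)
v_7(10890936) = 5

v_p(x) = 3 (factor: 8232 = 7^3 · 24); v_p(y) = 2 (factor: 1323 = 7^2 · 27). Additivity: v_p(xy) = v_p(x) + v_p(y) = 3 + 2 = 5. (Direct check: xy = 10890936 = 7^5 · (648).)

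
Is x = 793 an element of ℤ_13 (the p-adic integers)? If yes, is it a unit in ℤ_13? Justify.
x ∈ ℤ_13 but not a unit; v_13(x) = 1 > 0

ℤ_13 = {x ∈ ℚ_13 : v_13(x) ≥ 0} and ℤ_13^× = {x ∈ ℤ_13 : v_13(x) = 0}. Here v_13(793) = v_13(num) − v_13(den) = 1; compare against these criteria.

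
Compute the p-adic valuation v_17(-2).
v_17(-2) = 0

v_17(n) is the largest exponent k such that 17^k divides n. Factor out: -2 = -17^0 · 2. (Sign doesn't affect v_p.) So v_17(-2) = 0.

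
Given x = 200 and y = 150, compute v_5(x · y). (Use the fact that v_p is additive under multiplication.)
v_5(30000) = 4

v_p(x) = 2 (factor: 200 = 5^2 · 8); v_p(y) = 2 (factor: 150 = 5^2 · 6). Additivity: v_p(xy) = v_p(x) + v_p(y) = 2 + 2 = 4. (Direct check: xy = 30000 = 5^4 · (48).)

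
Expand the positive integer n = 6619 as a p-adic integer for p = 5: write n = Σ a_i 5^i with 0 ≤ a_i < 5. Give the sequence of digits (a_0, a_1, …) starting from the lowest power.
(a_0, a_1, …) = (4, 3, 4, 2, 0, 2)

Repeated division by 5 gives the digits low-to-high: 6619 = 4 + 3·5^1 + 4·5^2 + 2·5^3 + 2·5^5. Digit sequence: (4, 3, 4, 2, 0, 2).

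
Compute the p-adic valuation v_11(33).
v_11(33) = 1

v_11(n) is the largest exponent k such that 11^k divides n. Factor out: 33 = 11^1 · 3. (Sign doesn't affect v_p.) So v_11(33) = 1.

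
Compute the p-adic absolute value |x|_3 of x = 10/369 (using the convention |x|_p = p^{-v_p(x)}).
|10/369|_3 = 9

Step 1 — compute v_3(x) by factoring powers of 3 out of the numerator and denominator: v_3(10/369) = -2. Step 2 — apply |x|_p = p^{-v_p(x)} = 3^{2} = 9.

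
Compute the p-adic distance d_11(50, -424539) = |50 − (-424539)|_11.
d_11(50, -424539) = 1/14641

Step 1 — x − y = 50 − (-424539) = 424589. Step 2 — v_11(424589) = 4 (factor: 424589 = (11^4 · 29); the sign does not affect v_p). Step 3 — |x − y|_11 = 11^{-4} = 1/14641.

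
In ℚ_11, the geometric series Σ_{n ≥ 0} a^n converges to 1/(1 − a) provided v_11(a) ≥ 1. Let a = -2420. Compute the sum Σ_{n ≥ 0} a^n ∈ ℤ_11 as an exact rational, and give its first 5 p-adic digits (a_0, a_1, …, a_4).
Σ a^n = 1/(1 − a) = 1/2421;  first 5 digits = (1, 0, 2, 9, 3)

v_11(a) = 2 ≥ 1, so the series converges in ℤ_11 to 1/(1 − a) = 1/(1 − (-2420)) = 1/2421. Expand this rational in ℤ_11: compute digits iteratively via d_i = x_i mod 11, x_{i+1} = (x_i − d_i)/11. The first 5 digits are (1, 0, 2, 9, 3).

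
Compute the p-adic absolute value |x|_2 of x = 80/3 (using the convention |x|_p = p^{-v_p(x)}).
|80/3|_2 = 1/16

Step 1 — compute v_2(x) by factoring powers of 2 out of the numerator and denominator: v_2(80/3) = 4. Step 2 — apply |x|_p = p^{-v_p(x)} = 2^{-4} = 1/16.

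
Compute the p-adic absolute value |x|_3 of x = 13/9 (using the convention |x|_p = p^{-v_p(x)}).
|13/9|_3 = 9

Step 1 — compute v_3(x) by factoring powers of 3 out of the numerator and denominator: v_3(13/9) = -2. Step 2 — apply |x|_p = p^{-v_p(x)} = 3^{2} = 9.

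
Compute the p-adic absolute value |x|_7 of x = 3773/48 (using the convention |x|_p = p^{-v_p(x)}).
|3773/48|_7 = 1/343

Step 1 — compute v_7(x) by factoring powers of 7 out of the numerator and denominator: v_7(3773/48) = 3. Step 2 — apply |x|_p = p^{-v_p(x)} = 7^{-3} = 1/343.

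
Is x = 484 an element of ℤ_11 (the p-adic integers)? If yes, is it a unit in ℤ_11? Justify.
x ∈ ℤ_11 but not a unit; v_11(x) = 2 > 0

ℤ_11 = {x ∈ ℚ_11 : v_11(x) ≥ 0} and ℤ_11^× = {x ∈ ℤ_11 : v_11(x) = 0}. Here v_11(484) = v_11(num) − v_11(den) = 2; compare against these criteria.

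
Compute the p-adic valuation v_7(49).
v_7(49) = 2

v_7(n) is the largest exponent k such that 7^k divides n. Factor out: 49 = 7^2 · 1. (Sign doesn't affect v_p.) So v_7(49) = 2.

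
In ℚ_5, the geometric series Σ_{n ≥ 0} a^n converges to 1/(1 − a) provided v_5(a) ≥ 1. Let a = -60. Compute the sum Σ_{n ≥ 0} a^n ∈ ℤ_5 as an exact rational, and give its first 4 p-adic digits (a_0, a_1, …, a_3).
Σ a^n = 1/(1 − a) = 1/61;  first 4 digits = (1, 3, 1, 0)

v_5(a) = 1 ≥ 1, so the series converges in ℤ_5 to 1/(1 − a) = 1/(1 − (-60)) = 1/61. Expand this rational in ℤ_5: compute digits iteratively via d_i = x_i mod 5, x_{i+1} = (x_i − d_i)/5. The first 4 digits are (1, 3, 1, 0).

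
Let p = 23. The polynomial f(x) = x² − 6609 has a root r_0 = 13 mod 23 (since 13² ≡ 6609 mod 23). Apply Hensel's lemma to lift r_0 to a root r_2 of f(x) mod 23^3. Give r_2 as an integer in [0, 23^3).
r_2 = 6568 (mod 12167)

Hensel's recurrence: r_{i+1} = r_i − f(r_i)·(f′(r_i))^{-1} mod 23^{i+2}, with f′(x) = 2x. Iterate:
  r_0 = 13 (mod 23)
  r_1 = 220 (mod 529)
  r_2 = 6568 (mod 12167)
Final: r_2 = 6568, and one checks f(r_2) ≡ 0 mod 23^3.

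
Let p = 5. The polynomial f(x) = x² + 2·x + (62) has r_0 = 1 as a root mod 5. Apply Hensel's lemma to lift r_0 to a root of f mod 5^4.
r_3 = 116 (mod 625)

Hensel: r_{i+1} = r_i − f(r_i)·(f′(r_i))^{-1} mod 5^{i+2}, f′(x) = 2x + 2. Iterate:
  r_0 = 1 (mod 5)
  r_1 = 16 (mod 25)
  r_2 = 116 (mod 125)
  r_3 = 116 (mod 625)
Final: r = 116 satisfies f(r) ≡ 0 mod 5^4.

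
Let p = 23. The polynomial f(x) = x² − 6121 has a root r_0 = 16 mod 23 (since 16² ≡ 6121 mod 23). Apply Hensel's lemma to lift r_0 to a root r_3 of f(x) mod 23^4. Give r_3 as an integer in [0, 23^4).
r_3 = 112992 (mod 279841)

Hensel's recurrence: r_{i+1} = r_i − f(r_i)·(f′(r_i))^{-1} mod 23^{i+2}, with f′(x) = 2x. Iterate:
  r_0 = 16 (mod 23)
  r_1 = 315 (mod 529)
  r_2 = 3489 (mod 12167)
  r_3 = 112992 (mod 279841)
Final: r_3 = 112992, and one checks f(r_3) ≡ 0 mod 23^4.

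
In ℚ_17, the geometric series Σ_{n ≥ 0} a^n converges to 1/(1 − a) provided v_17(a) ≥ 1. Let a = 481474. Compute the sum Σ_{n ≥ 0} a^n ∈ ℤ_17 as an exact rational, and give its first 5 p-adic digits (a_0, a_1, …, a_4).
Σ a^n = 1/(1 − a) = -1/481473;  first 5 digits = (1, 0, 0, 13, 5)

v_17(a) = 3 ≥ 1, so the series converges in ℤ_17 to 1/(1 − a) = 1/(1 − 481474) = -1/481473. Expand this rational in ℤ_17: compute digits iteratively via d_i = x_i mod 17, x_{i+1} = (x_i − d_i)/17. The first 5 digits are (1, 0, 0, 13, 5).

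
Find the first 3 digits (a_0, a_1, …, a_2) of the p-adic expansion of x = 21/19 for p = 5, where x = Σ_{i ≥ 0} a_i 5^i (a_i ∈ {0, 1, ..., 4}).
(a_0, …, a_2) = (4, 1, 1)

v_5(21/19) = 0 (numerator and denominator both coprime to 5), so x ∈ ℤ_5^×. Compute digits iteratively via a_i = x_i mod 5, x_{i+1} = (x_i − a_i)/5, with x_0 = x:
  x_0 = 21/19;  a_0 = 4;  x_1 = (x_0 − 4)/5 = -11/19
  x_1 = -11/19;  a_1 = 1;  x_2 = (x_1 − 1)/5 = -6/19
  x_2 = -6/19;  a_2 = 1;  x_3 = (x_2 − 1)/5 = -5/19
Digits: (4, 1, 1).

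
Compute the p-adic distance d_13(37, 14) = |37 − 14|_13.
d_13(37, 14) = 1

Step 1 — x − y = 37 − 14 = 23. Step 2 — v_13(23) = 0 (factor: 23 = (13^0 · 23); the sign does not affect v_p). Step 3 — |x − y|_13 = 13^{0} = 1.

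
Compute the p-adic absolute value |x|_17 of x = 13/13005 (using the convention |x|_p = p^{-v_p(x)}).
|13/13005|_17 = 289

Step 1 — compute v_17(x) by factoring powers of 17 out of the numerator and denominator: v_17(13/13005) = -2. Step 2 — apply |x|_p = p^{-v_p(x)} = 17^{2} = 289.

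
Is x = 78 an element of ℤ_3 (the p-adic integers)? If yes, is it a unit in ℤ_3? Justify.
x ∈ ℤ_3 but not a unit; v_3(x) = 1 > 0

ℤ_3 = {x ∈ ℚ_3 : v_3(x) ≥ 0} and ℤ_3^× = {x ∈ ℤ_3 : v_3(x) = 0}. Here v_3(78) = v_3(num) − v_3(den) = 1; compare against these criteria.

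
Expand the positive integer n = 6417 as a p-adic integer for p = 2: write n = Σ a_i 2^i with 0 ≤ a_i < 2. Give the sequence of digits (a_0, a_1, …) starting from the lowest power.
(a_0, a_1, …) = (1, 0, 0, 0, 1, 0, 0, 0, 1, 0, 0, 1, 1)

Repeated division by 2 gives the digits low-to-high: 6417 = 1 + 1·2^4 + 1·2^8 + 1·2^11 + 1·2^12. Digit sequence: (1, 0, 0, 0, 1, 0, 0, 0, 1, 0, 0, 1, 1).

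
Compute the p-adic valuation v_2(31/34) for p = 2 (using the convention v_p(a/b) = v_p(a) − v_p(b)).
v_2(31/34) = -1

Factor powers of 2 from the numerator and denominator of the reduced fraction: 31 = 2^0 · 31 and 34 = 2^1 · 17. Apply v_p(a/b) = v_p(a) − v_p(b): v_2(31/34) = 0 − 1 = -1.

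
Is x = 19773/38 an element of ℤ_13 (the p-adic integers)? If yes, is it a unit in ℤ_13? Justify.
x ∈ ℤ_13 but not a unit; v_13(x) = 3 > 0

ℤ_13 = {x ∈ ℚ_13 : v_13(x) ≥ 0} and ℤ_13^× = {x ∈ ℤ_13 : v_13(x) = 0}. Here v_13(19773/38) = v_13(num) − v_13(den) = 3; compare against these criteria.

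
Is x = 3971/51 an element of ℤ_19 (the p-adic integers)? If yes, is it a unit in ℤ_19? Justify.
x ∈ ℤ_19 but not a unit; v_19(x) = 2 > 0

ℤ_19 = {x ∈ ℚ_19 : v_19(x) ≥ 0} and ℤ_19^× = {x ∈ ℤ_19 : v_19(x) = 0}. Here v_19(3971/51) = v_19(num) − v_19(den) = 2; compare against these criteria.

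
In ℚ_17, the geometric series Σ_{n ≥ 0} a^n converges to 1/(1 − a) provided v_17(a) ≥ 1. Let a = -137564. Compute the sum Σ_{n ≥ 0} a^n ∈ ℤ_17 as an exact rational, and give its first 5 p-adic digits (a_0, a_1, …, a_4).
Σ a^n = 1/(1 − a) = 1/137565;  first 5 digits = (1, 0, 0, 6, 15)

v_17(a) = 3 ≥ 1, so the series converges in ℤ_17 to 1/(1 − a) = 1/(1 − (-137564)) = 1/137565. Expand this rational in ℤ_17: compute digits iteratively via d_i = x_i mod 17, x_{i+1} = (x_i − d_i)/17. The first 5 digits are (1, 0, 0, 6, 15).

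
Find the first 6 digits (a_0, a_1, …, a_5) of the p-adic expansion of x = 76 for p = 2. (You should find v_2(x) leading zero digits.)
(a_0, …, a_5) = (0, 0, 1, 1, 0, 0)

v_2(76) = 2, so a_0 = ... = a_1 = 0. Factor out: x = 2^2 · u with u = 19 a unit in ℤ_2. Expand u iteratively via a_{v+i} = u_i mod 2, u_{i+1} = (u_i − a_{v+i})/2:
  u_0 = 19;  a_2 = 1;  u_1 = (u_0 − 1)/2 = 9
  u_1 = 9;  a_3 = 1;  u_2 = (u_1 − 1)/2 = 4
  u_2 = 4;  a_4 = 0;  u_3 = (u_2 − 0)/2 = 2
  u_3 = 2;  a_5 = 0;  u_4 = (u_3 − 0)/2 = 1
Digits: (0, 0, 1, 1, 0, 0).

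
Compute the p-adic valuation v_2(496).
v_2(496) = 4

v_2(n) is the largest exponent k such that 2^k divides n. Factor out: 496 = 2^4 · 31. (Sign doesn't affect v_p.) So v_2(496) = 4.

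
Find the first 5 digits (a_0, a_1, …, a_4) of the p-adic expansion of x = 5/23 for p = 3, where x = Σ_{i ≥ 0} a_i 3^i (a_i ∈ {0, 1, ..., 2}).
(a_0, …, a_4) = (1, 0, 2, 1, 1)

v_3(5/23) = 0 (numerator and denominator both coprime to 3), so x ∈ ℤ_3^×. Compute digits iteratively via a_i = x_i mod 3, x_{i+1} = (x_i − a_i)/3, with x_0 = x:
  x_0 = 5/23;  a_0 = 1;  x_1 = (x_0 − 1)/3 = -6/23
  x_1 = -6/23;  a_1 = 0;  x_2 = (x_1 − 0)/3 = -2/23
  x_2 = -2/23;  a_2 = 2;  x_3 = (x_2 − 2)/3 = -16/23
  x_3 = -16/23;  a_3 = 1;  x_4 = (x_3 − 1)/3 = -13/23
  x_4 = -13/23;  a_4 = 1;  x_5 = (x_4 − 1)/3 = -12/23
Digits: (1, 0, 2, 1, 1).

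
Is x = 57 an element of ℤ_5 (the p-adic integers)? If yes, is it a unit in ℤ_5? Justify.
x ∈ ℤ_5^× (unit); v_5(x) = 0

ℤ_5 = {x ∈ ℚ_5 : v_5(x) ≥ 0} and ℤ_5^× = {x ∈ ℤ_5 : v_5(x) = 0}. Here v_5(57) = v_5(num) − v_5(den) = 0; compare against these criteria.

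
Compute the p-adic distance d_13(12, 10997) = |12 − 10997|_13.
d_13(12, 10997) = 1/2197

Step 1 — x − y = 12 − 10997 = -10985. Step 2 — v_13(-10985) = 3 (factor: -10985 = −(13^3 · 5); the sign does not affect v_p). Step 3 — |x − y|_13 = 13^{-3} = 1/2197.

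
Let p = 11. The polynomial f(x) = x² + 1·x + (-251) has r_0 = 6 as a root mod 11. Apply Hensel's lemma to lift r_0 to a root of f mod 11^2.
r_1 = 50 (mod 121)

Hensel: r_{i+1} = r_i − f(r_i)·(f′(r_i))^{-1} mod 11^{i+2}, f′(x) = 2x + 1. Iterate:
  r_0 = 6 (mod 11)
  r_1 = 50 (mod 121)
Final: r = 50 satisfies f(r) ≡ 0 mod 11^2.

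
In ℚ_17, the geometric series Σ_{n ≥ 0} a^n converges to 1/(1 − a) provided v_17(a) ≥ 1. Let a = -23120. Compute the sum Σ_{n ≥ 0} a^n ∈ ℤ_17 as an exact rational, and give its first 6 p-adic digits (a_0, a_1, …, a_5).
Σ a^n = 1/(1 − a) = 1/23121;  first 6 digits = (1, 0, 5, 12, 7, 2)

v_17(a) = 2 ≥ 1, so the series converges in ℤ_17 to 1/(1 − a) = 1/(1 − (-23120)) = 1/23121. Expand this rational in ℤ_17: compute digits iteratively via d_i = x_i mod 17, x_{i+1} = (x_i − d_i)/17. The first 6 digits are (1, 0, 5, 12, 7, 2).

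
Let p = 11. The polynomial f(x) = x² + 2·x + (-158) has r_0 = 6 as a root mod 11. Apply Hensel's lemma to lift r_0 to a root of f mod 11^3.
r_2 = 446 (mod 1331)

Hensel: r_{i+1} = r_i − f(r_i)·(f′(r_i))^{-1} mod 11^{i+2}, f′(x) = 2x + 2. Iterate:
  r_0 = 6 (mod 11)
  r_1 = 83 (mod 121)
  r_2 = 446 (mod 1331)
Final: r = 446 satisfies f(r) ≡ 0 mod 11^3.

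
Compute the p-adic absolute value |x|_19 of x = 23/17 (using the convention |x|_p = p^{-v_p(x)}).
|23/17|_19 = 1

Step 1 — compute v_19(x) by factoring powers of 19 out of the numerator and denominator: v_19(23/17) = 0. Step 2 — apply |x|_p = p^{-v_p(x)} = 19^{0} = 1.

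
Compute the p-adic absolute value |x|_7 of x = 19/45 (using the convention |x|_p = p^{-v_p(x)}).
|19/45|_7 = 1

Step 1 — compute v_7(x) by factoring powers of 7 out of the numerator and denominator: v_7(19/45) = 0. Step 2 — apply |x|_p = p^{-v_p(x)} = 7^{0} = 1.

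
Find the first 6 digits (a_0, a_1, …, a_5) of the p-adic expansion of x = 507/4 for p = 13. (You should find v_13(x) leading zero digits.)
(a_0, …, a_5) = (0, 0, 4, 3, 3, 3)

v_13(507/4) = 2, so a_0 = ... = a_1 = 0. Factor out: x = 13^2 · u with u = 3/4 a unit in ℤ_13. Expand u iteratively via a_{v+i} = u_i mod 13, u_{i+1} = (u_i − a_{v+i})/13:
  u_0 = 3/4;  a_2 = 4;  u_1 = (u_0 − 4)/13 = -1/4
  u_1 = -1/4;  a_3 = 3;  u_2 = (u_1 − 3)/13 = -1/4
  u_2 = -1/4;  a_4 = 3;  u_3 = (u_2 − 3)/13 = -1/4
  u_3 = -1/4;  a_5 = 3;  u_4 = (u_3 − 3)/13 = -1/4
Digits: (0, 0, 4, 3, 3, 3).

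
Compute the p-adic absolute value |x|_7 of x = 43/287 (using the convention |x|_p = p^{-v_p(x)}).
|43/287|_7 = 7

Step 1 — compute v_7(x) by factoring powers of 7 out of the numerator and denominator: v_7(43/287) = -1. Step 2 — apply |x|_p = p^{-v_p(x)} = 7^{1} = 7.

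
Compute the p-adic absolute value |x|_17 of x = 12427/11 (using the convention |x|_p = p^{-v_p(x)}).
|12427/11|_17 = 1/289

Step 1 — compute v_17(x) by factoring powers of 17 out of the numerator and denominator: v_17(12427/11) = 2. Step 2 — apply |x|_p = p^{-v_p(x)} = 17^{-2} = 1/289.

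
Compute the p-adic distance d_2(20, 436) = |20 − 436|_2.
d_2(20, 436) = 1/32

Step 1 — x − y = 20 − 436 = -416. Step 2 — v_2(-416) = 5 (factor: -416 = −(2^5 · 13); the sign does not affect v_p). Step 3 — |x − y|_2 = 2^{-5} = 1/32.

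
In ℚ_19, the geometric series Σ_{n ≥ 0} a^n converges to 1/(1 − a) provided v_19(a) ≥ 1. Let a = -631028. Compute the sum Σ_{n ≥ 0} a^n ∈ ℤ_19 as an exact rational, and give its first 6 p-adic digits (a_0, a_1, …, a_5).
Σ a^n = 1/(1 − a) = 1/631029;  first 6 digits = (1, 0, 0, 3, 14, 18)

v_19(a) = 3 ≥ 1, so the series converges in ℤ_19 to 1/(1 − a) = 1/(1 − (-631028)) = 1/631029. Expand this rational in ℤ_19: compute digits iteratively via d_i = x_i mod 19, x_{i+1} = (x_i − d_i)/19. The first 6 digits are (1, 0, 0, 3, 14, 18).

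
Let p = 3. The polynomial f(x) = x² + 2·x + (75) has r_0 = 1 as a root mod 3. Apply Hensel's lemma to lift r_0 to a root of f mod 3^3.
r_2 = 13 (mod 27)

Hensel: r_{i+1} = r_i − f(r_i)·(f′(r_i))^{-1} mod 3^{i+2}, f′(x) = 2x + 2. Iterate:
  r_0 = 1 (mod 3)
  r_1 = 4 (mod 9)
  r_2 = 13 (mod 27)
Final: r = 13 satisfies f(r) ≡ 0 mod 3^3.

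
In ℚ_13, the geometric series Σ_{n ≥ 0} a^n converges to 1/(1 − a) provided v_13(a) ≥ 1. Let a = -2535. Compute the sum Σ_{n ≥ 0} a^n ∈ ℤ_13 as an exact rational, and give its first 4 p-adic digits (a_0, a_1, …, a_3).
Σ a^n = 1/(1 − a) = 1/2536;  first 4 digits = (1, 0, 11, 11)

v_13(a) = 2 ≥ 1, so the series converges in ℤ_13 to 1/(1 − a) = 1/(1 − (-2535)) = 1/2536. Expand this rational in ℤ_13: compute digits iteratively via d_i = x_i mod 13, x_{i+1} = (x_i − d_i)/13. The first 4 digits are (1, 0, 11, 11).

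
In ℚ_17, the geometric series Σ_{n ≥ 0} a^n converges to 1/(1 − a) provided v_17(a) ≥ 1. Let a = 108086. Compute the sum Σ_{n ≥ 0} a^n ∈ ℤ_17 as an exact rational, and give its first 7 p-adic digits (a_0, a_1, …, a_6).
Σ a^n = 1/(1 − a) = -1/108085;  first 7 digits = (1, 0, 0, 5, 1, 0, 8)

v_17(a) = 3 ≥ 1, so the series converges in ℤ_17 to 1/(1 − a) = 1/(1 − 108086) = -1/108085. Expand this rational in ℤ_17: compute digits iteratively via d_i = x_i mod 17, x_{i+1} = (x_i − d_i)/17. The first 7 digits are (1, 0, 0, 5, 1, 0, 8).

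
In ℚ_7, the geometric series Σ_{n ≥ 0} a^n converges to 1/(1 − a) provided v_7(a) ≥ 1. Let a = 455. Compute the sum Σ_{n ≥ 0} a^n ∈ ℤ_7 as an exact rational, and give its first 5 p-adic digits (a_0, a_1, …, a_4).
Σ a^n = 1/(1 − a) = -1/454;  first 5 digits = (1, 2, 6, 3, 1)

v_7(a) = 1 ≥ 1, so the series converges in ℤ_7 to 1/(1 − a) = 1/(1 − 455) = -1/454. Expand this rational in ℤ_7: compute digits iteratively via d_i = x_i mod 7, x_{i+1} = (x_i − d_i)/7. The first 5 digits are (1, 2, 6, 3, 1).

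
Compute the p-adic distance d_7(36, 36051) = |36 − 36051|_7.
d_7(36, 36051) = 1/2401

Step 1 — x − y = 36 − 36051 = -36015. Step 2 — v_7(-36015) = 4 (factor: -36015 = −(7^4 · 15); the sign does not affect v_p). Step 3 — |x − y|_7 = 7^{-4} = 1/2401.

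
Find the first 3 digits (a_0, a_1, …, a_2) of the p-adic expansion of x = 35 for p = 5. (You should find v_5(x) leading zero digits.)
(a_0, …, a_2) = (0, 2, 1)

v_5(35) = 1, so a_0 = ... = a_0 = 0. Factor out: x = 5^1 · u with u = 7 a unit in ℤ_5. Expand u iteratively via a_{v+i} = u_i mod 5, u_{i+1} = (u_i − a_{v+i})/5:
  u_0 = 7;  a_1 = 2;  u_1 = (u_0 − 2)/5 = 1
  u_1 = 1;  a_2 = 1;  u_2 = (u_1 − 1)/5 = 0
Digits: (0, 2, 1).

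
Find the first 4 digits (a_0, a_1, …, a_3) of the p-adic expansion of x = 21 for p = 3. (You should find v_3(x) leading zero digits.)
(a_0, …, a_3) = (0, 1, 2, 0)

v_3(21) = 1, so a_0 = ... = a_0 = 0. Factor out: x = 3^1 · u with u = 7 a unit in ℤ_3. Expand u iteratively via a_{v+i} = u_i mod 3, u_{i+1} = (u_i − a_{v+i})/3:
  u_0 = 7;  a_1 = 1;  u_1 = (u_0 − 1)/3 = 2
  u_1 = 2;  a_2 = 2;  u_2 = (u_1 − 2)/3 = 0
  u_2 = 0;  a_3 = 0;  u_3 = (u_2 − 0)/3 = 0
Digits: (0, 1, 2, 0).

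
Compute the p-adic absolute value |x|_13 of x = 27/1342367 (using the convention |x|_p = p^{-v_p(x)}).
|27/1342367|_13 = 28561

Step 1 — compute v_13(x) by factoring powers of 13 out of the numerator and denominator: v_13(27/1342367) = -4. Step 2 — apply |x|_p = p^{-v_p(x)} = 13^{4} = 28561.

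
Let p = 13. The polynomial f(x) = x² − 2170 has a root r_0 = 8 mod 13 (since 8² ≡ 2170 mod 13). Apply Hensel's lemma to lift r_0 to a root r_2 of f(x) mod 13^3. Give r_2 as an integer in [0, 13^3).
r_2 = 372 (mod 2197)

Hensel's recurrence: r_{i+1} = r_i − f(r_i)·(f′(r_i))^{-1} mod 13^{i+2}, with f′(x) = 2x. Iterate:
  r_0 = 8 (mod 13)
  r_1 = 34 (mod 169)
  r_2 = 372 (mod 2197)
Final: r_2 = 372, and one checks f(r_2) ≡ 0 mod 13^3.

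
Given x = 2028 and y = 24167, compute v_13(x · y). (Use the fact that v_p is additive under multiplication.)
v_13(49010676) = 5

v_p(x) = 2 (factor: 2028 = 13^2 · 12); v_p(y) = 3 (factor: 24167 = 13^3 · 11). Additivity: v_p(xy) = v_p(x) + v_p(y) = 2 + 3 = 5. (Direct check: xy = 49010676 = 13^5 · (132).)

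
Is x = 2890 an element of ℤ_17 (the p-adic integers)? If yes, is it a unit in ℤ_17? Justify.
x ∈ ℤ_17 but not a unit; v_17(x) = 2 > 0

ℤ_17 = {x ∈ ℚ_17 : v_17(x) ≥ 0} and ℤ_17^× = {x ∈ ℤ_17 : v_17(x) = 0}. Here v_17(2890) = v_17(num) − v_17(den) = 2; compare against these criteria.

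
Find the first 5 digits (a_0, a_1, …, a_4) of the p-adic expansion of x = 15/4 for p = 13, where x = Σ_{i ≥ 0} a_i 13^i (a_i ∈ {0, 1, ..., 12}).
(a_0, …, a_4) = (7, 3, 3, 3, 3)

v_13(15/4) = 0 (numerator and denominator both coprime to 13), so x ∈ ℤ_13^×. Compute digits iteratively via a_i = x_i mod 13, x_{i+1} = (x_i − a_i)/13, with x_0 = x:
  x_0 = 15/4;  a_0 = 7;  x_1 = (x_0 − 7)/13 = -1/4
  x_1 = -1/4;  a_1 = 3;  x_2 = (x_1 − 3)/13 = -1/4
  x_2 = -1/4;  a_2 = 3;  x_3 = (x_2 − 3)/13 = -1/4
  x_3 = -1/4;  a_3 = 3;  x_4 = (x_3 − 3)/13 = -1/4
  x_4 = -1/4;  a_4 = 3;  x_5 = (x_4 − 3)/13 = -1/4
Digits: (7, 3, 3, 3, 3).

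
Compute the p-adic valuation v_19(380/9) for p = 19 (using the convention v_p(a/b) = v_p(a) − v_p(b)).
v_19(380/9) = 1

Factor powers of 19 from the numerator and denominator of the reduced fraction: 380 = 19^1 · 20 and 9 = 19^0 · 9. Apply v_p(a/b) = v_p(a) − v_p(b): v_19(380/9) = 1 − 0 = 1.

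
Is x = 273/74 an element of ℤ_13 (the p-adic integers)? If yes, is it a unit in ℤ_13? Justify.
x ∈ ℤ_13 but not a unit; v_13(x) = 1 > 0

ℤ_13 = {x ∈ ℚ_13 : v_13(x) ≥ 0} and ℤ_13^× = {x ∈ ℤ_13 : v_13(x) = 0}. Here v_13(273/74) = v_13(num) − v_13(den) = 1; compare against these criteria.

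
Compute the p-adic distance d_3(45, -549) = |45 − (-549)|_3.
d_3(45, -549) = 1/27

Step 1 — x − y = 45 − (-549) = 594. Step 2 — v_3(594) = 3 (factor: 594 = (3^3 · 22); the sign does not affect v_p). Step 3 — |x − y|_3 = 3^{-3} = 1/27.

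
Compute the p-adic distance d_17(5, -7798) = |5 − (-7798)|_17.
d_17(5, -7798) = 1/289

Step 1 — x − y = 5 − (-7798) = 7803. Step 2 — v_17(7803) = 2 (factor: 7803 = (17^2 · 27); the sign does not affect v_p). Step 3 — |x − y|_17 = 17^{-2} = 1/289.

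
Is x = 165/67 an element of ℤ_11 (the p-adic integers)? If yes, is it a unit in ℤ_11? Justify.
x ∈ ℤ_11 but not a unit; v_11(x) = 1 > 0

ℤ_11 = {x ∈ ℚ_11 : v_11(x) ≥ 0} and ℤ_11^× = {x ∈ ℤ_11 : v_11(x) = 0}. Here v_11(165/67) = v_11(num) − v_11(den) = 1; compare against these criteria.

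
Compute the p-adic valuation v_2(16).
v_2(16) = 4

v_2(n) is the largest exponent k such that 2^k divides n. Factor out: 16 = 2^4 · 1. (Sign doesn't affect v_p.) So v_2(16) = 4.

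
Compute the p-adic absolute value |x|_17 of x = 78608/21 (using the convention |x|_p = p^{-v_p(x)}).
|78608/21|_17 = 1/4913

Step 1 — compute v_17(x) by factoring powers of 17 out of the numerator and denominator: v_17(78608/21) = 3. Step 2 — apply |x|_p = p^{-v_p(x)} = 17^{-3} = 1/4913.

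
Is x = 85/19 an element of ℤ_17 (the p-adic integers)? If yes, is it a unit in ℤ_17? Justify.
x ∈ ℤ_17 but not a unit; v_17(x) = 1 > 0

ℤ_17 = {x ∈ ℚ_17 : v_17(x) ≥ 0} and ℤ_17^× = {x ∈ ℤ_17 : v_17(x) = 0}. Here v_17(85/19) = v_17(num) − v_17(den) = 1; compare against these criteria.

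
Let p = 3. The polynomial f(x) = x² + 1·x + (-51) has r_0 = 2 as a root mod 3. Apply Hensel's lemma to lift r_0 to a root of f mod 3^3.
r_2 = 11 (mod 27)

Hensel: r_{i+1} = r_i − f(r_i)·(f′(r_i))^{-1} mod 3^{i+2}, f′(x) = 2x + 1. Iterate:
  r_0 = 2 (mod 3)
  r_1 = 2 (mod 9)
  r_2 = 11 (mod 27)
Final: r = 11 satisfies f(r) ≡ 0 mod 3^3.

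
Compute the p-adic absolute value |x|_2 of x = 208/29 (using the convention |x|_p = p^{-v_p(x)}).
|208/29|_2 = 1/16

Step 1 — compute v_2(x) by factoring powers of 2 out of the numerator and denominator: v_2(208/29) = 4. Step 2 — apply |x|_p = p^{-v_p(x)} = 2^{-4} = 1/16.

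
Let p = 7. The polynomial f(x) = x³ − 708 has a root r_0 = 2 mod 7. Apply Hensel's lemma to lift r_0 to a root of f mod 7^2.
r_1 = 44 (mod 49)

Hensel: r_{i+1} = r_i − f(r_i)/f′(r_i) mod 7^{i+2}, where f′(x) = 3x². Iterate:
  r_0 = 2 (mod 7)
  r_1 = 44 (mod 49)
Final: r = 44 with f(r) ≡ 0 mod 7^2.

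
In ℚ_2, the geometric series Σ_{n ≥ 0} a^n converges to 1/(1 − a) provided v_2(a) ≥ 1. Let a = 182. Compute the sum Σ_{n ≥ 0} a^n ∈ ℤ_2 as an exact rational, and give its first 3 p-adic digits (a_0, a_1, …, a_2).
Σ a^n = 1/(1 − a) = -1/181;  first 3 digits = (1, 1, 0)

v_2(a) = 1 ≥ 1, so the series converges in ℤ_2 to 1/(1 − a) = 1/(1 − 182) = -1/181. Expand this rational in ℤ_2: compute digits iteratively via d_i = x_i mod 2, x_{i+1} = (x_i − d_i)/2. The first 3 digits are (1, 1, 0).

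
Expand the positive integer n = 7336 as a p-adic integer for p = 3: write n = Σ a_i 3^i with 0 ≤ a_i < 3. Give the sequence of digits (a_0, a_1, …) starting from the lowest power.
(a_0, a_1, …) = (1, 0, 2, 1, 0, 0, 1, 0, 1)

Repeated division by 3 gives the digits low-to-high: 7336 = 1 + 2·3^2 + 1·3^3 + 1·3^6 + 1·3^8. Digit sequence: (1, 0, 2, 1, 0, 0, 1, 0, 1).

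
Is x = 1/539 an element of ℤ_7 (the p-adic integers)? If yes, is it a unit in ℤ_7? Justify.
x ∉ ℤ_7 (v_7(x) = -2 < 0)

ℤ_7 = {x ∈ ℚ_7 : v_7(x) ≥ 0} and ℤ_7^× = {x ∈ ℤ_7 : v_7(x) = 0}. Here v_7(1/539) = v_7(num) − v_7(den) = -2; compare against these criteria.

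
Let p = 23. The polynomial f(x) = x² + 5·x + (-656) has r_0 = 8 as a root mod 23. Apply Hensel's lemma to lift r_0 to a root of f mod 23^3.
r_2 = 10312 (mod 12167)

Hensel: r_{i+1} = r_i − f(r_i)·(f′(r_i))^{-1} mod 23^{i+2}, f′(x) = 2x + 5. Iterate:
  r_0 = 8 (mod 23)
  r_1 = 261 (mod 529)
  r_2 = 10312 (mod 12167)
Final: r = 10312 satisfies f(r) ≡ 0 mod 23^3.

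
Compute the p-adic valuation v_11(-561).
v_11(-561) = 1

v_11(n) is the largest exponent k such that 11^k divides n. Factor out: -561 = -11^1 · 51. (Sign doesn't affect v_p.) So v_11(-561) = 1.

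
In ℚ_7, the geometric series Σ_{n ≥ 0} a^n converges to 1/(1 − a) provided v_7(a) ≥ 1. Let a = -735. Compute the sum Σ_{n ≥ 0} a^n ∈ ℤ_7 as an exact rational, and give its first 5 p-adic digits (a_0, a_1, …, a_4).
Σ a^n = 1/(1 − a) = 1/736;  first 5 digits = (1, 0, 6, 4, 0)

v_7(a) = 2 ≥ 1, so the series converges in ℤ_7 to 1/(1 − a) = 1/(1 − (-735)) = 1/736. Expand this rational in ℤ_7: compute digits iteratively via d_i = x_i mod 7, x_{i+1} = (x_i − d_i)/7. The first 5 digits are (1, 0, 6, 4, 0).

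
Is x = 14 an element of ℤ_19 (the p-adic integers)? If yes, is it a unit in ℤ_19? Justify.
x ∈ ℤ_19^× (unit); v_19(x) = 0

ℤ_19 = {x ∈ ℚ_19 : v_19(x) ≥ 0} and ℤ_19^× = {x ∈ ℤ_19 : v_19(x) = 0}. Here v_19(14) = v_19(num) − v_19(den) = 0; compare against these criteria.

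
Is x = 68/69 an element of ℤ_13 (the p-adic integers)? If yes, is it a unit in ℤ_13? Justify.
x ∈ ℤ_13^× (unit); v_13(x) = 0

ℤ_13 = {x ∈ ℚ_13 : v_13(x) ≥ 0} and ℤ_13^× = {x ∈ ℤ_13 : v_13(x) = 0}. Here v_13(68/69) = v_13(num) − v_13(den) = 0; compare against these criteria.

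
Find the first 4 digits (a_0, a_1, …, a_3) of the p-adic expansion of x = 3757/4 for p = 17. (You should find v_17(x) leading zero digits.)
(a_0, …, a_3) = (0, 0, 16, 12)

v_17(3757/4) = 2, so a_0 = ... = a_1 = 0. Factor out: x = 17^2 · u with u = 13/4 a unit in ℤ_17. Expand u iteratively via a_{v+i} = u_i mod 17, u_{i+1} = (u_i − a_{v+i})/17:
  u_0 = 13/4;  a_2 = 16;  u_1 = (u_0 − 16)/17 = -3/4
  u_1 = -3/4;  a_3 = 12;  u_2 = (u_1 − 12)/17 = -3/4
Digits: (0, 0, 16, 12).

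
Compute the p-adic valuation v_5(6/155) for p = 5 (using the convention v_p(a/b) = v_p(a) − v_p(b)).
v_5(6/155) = -1

Factor powers of 5 from the numerator and denominator of the reduced fraction: 6 = 5^0 · 6 and 155 = 5^1 · 31. Apply v_p(a/b) = v_p(a) − v_p(b): v_5(6/155) = 0 − 1 = -1.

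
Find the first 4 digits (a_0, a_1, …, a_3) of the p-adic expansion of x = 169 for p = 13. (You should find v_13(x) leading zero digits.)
(a_0, …, a_3) = (0, 0, 1, 0)

v_13(169) = 2, so a_0 = ... = a_1 = 0. Factor out: x = 13^2 · u with u = 1 a unit in ℤ_13. Expand u iteratively via a_{v+i} = u_i mod 13, u_{i+1} = (u_i − a_{v+i})/13:
  u_0 = 1;  a_2 = 1;  u_1 = (u_0 − 1)/13 = 0
  u_1 = 0;  a_3 = 0;  u_2 = (u_1 − 0)/13 = 0
Digits: (0, 0, 1, 0).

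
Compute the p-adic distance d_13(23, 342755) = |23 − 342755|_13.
d_13(23, 342755) = 1/28561

Step 1 — x − y = 23 − 342755 = -342732. Step 2 — v_13(-342732) = 4 (factor: -342732 = −(13^4 · 12); the sign does not affect v_p). Step 3 — |x − y|_13 = 13^{-4} = 1/28561.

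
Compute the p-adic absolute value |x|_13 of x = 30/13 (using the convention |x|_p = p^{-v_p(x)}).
|30/13|_13 = 13

Step 1 — compute v_13(x) by factoring powers of 13 out of the numerator and denominator: v_13(30/13) = -1. Step 2 — apply |x|_p = p^{-v_p(x)} = 13^{1} = 13.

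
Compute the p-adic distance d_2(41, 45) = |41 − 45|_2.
d_2(41, 45) = 1/4

Step 1 — x − y = 41 − 45 = -4. Step 2 — v_2(-4) = 2 (factor: -4 = −(2^2 · 1); the sign does not affect v_p). Step 3 — |x − y|_2 = 2^{-2} = 1/4.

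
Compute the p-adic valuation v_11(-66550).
v_11(-66550) = 3

v_11(n) is the largest exponent k such that 11^k divides n. Factor out: -66550 = -11^3 · 50. (Sign doesn't affect v_p.) So v_11(-66550) = 3.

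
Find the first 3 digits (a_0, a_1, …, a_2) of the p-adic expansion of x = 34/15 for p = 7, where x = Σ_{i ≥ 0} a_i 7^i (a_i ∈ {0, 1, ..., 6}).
(a_0, …, a_2) = (6, 6, 0)

v_7(34/15) = 0 (numerator and denominator both coprime to 7), so x ∈ ℤ_7^×. Compute digits iteratively via a_i = x_i mod 7, x_{i+1} = (x_i − a_i)/7, with x_0 = x:
  x_0 = 34/15;  a_0 = 6;  x_1 = (x_0 − 6)/7 = -8/15
  x_1 = -8/15;  a_1 = 6;  x_2 = (x_1 − 6)/7 = -14/15
  x_2 = -14/15;  a_2 = 0;  x_3 = (x_2 − 0)/7 = -2/15
Digits: (6, 6, 0).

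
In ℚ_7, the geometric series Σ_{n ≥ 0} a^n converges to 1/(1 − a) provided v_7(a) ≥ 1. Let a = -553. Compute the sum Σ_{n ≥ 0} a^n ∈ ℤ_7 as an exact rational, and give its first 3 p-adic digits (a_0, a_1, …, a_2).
Σ a^n = 1/(1 − a) = 1/554;  first 3 digits = (1, 5, 6)

v_7(a) = 1 ≥ 1, so the series converges in ℤ_7 to 1/(1 − a) = 1/(1 − (-553)) = 1/554. Expand this rational in ℤ_7: compute digits iteratively via d_i = x_i mod 7, x_{i+1} = (x_i − d_i)/7. The first 3 digits are (1, 5, 6).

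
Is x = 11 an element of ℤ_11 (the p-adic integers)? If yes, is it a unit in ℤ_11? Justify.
x ∈ ℤ_11 but not a unit; v_11(x) = 1 > 0

ℤ_11 = {x ∈ ℚ_11 : v_11(x) ≥ 0} and ℤ_11^× = {x ∈ ℤ_11 : v_11(x) = 0}. Here v_11(11) = v_11(num) − v_11(den) = 1; compare against these criteria.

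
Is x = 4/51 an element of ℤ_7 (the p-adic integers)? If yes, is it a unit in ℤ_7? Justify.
x ∈ ℤ_7^× (unit); v_7(x) = 0

ℤ_7 = {x ∈ ℚ_7 : v_7(x) ≥ 0} and ℤ_7^× = {x ∈ ℤ_7 : v_7(x) = 0}. Here v_7(4/51) = v_7(num) − v_7(den) = 0; compare against these criteria.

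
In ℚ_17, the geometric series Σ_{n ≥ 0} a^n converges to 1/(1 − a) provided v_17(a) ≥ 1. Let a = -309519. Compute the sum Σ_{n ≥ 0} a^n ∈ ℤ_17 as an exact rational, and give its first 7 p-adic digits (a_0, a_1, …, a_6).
Σ a^n = 1/(1 − a) = 1/309520;  first 7 digits = (1, 0, 0, 5, 13, 16, 7)

v_17(a) = 3 ≥ 1, so the series converges in ℤ_17 to 1/(1 − a) = 1/(1 − (-309519)) = 1/309520. Expand this rational in ℤ_17: compute digits iteratively via d_i = x_i mod 17, x_{i+1} = (x_i − d_i)/17. The first 7 digits are (1, 0, 0, 5, 13, 16, 7).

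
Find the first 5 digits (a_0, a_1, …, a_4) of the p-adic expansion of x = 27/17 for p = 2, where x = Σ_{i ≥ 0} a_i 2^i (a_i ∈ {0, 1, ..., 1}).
(a_0, …, a_4) = (1, 1, 0, 1, 0)

v_2(27/17) = 0 (numerator and denominator both coprime to 2), so x ∈ ℤ_2^×. Compute digits iteratively via a_i = x_i mod 2, x_{i+1} = (x_i − a_i)/2, with x_0 = x:
  x_0 = 27/17;  a_0 = 1;  x_1 = (x_0 − 1)/2 = 5/17
  x_1 = 5/17;  a_1 = 1;  x_2 = (x_1 − 1)/2 = -6/17
  x_2 = -6/17;  a_2 = 0;  x_3 = (x_2 − 0)/2 = -3/17
  x_3 = -3/17;  a_3 = 1;  x_4 = (x_3 − 1)/2 = -10/17
  x_4 = -10/17;  a_4 = 0;  x_5 = (x_4 − 0)/2 = -5/17
Digits: (1, 1, 0, 1, 0).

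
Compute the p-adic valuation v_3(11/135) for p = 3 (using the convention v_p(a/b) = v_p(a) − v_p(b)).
v_3(11/135) = -3

Factor powers of 3 from the numerator and denominator of the reduced fraction: 11 = 3^0 · 11 and 135 = 3^3 · 5. Apply v_p(a/b) = v_p(a) − v_p(b): v_3(11/135) = 0 − 3 = -3.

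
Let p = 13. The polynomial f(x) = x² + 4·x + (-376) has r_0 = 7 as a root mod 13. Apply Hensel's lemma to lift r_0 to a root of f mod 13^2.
r_1 = 33 (mod 169)

Hensel: r_{i+1} = r_i − f(r_i)·(f′(r_i))^{-1} mod 13^{i+2}, f′(x) = 2x + 4. Iterate:
  r_0 = 7 (mod 13)
  r_1 = 33 (mod 169)
Final: r = 33 satisfies f(r) ≡ 0 mod 13^2.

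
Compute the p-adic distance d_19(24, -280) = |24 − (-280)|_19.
d_19(24, -280) = 1/19

Step 1 — x − y = 24 − (-280) = 304. Step 2 — v_19(304) = 1 (factor: 304 = (19^1 · 16); the sign does not affect v_p). Step 3 — |x − y|_19 = 19^{-1} = 1/19.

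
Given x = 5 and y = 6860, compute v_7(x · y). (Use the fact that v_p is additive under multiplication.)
v_7(34300) = 3

v_p(x) = 0 (factor: 5 = 7^0 · 5); v_p(y) = 3 (factor: 6860 = 7^3 · 20). Additivity: v_p(xy) = v_p(x) + v_p(y) = 0 + 3 = 3. (Direct check: xy = 34300 = 7^3 · (100).)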